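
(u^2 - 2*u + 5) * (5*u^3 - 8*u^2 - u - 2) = 5*u^5 - 18*u^4 + 40*u^3 - 40*u^2 - u - 10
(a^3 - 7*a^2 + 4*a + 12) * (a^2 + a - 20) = a^5 - 6*a^4 - 23*a^3 + 156*a^2 - 68*a - 240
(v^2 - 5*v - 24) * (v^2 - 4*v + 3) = v^4 - 9*v^3 - v^2 + 81*v - 72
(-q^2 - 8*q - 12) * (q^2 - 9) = -q^4 - 8*q^3 - 3*q^2 + 72*q + 108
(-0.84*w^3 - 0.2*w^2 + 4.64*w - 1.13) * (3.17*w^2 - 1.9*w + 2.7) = -2.6628*w^5 + 0.962*w^4 + 12.8208*w^3 - 12.9381*w^2 + 14.675*w - 3.051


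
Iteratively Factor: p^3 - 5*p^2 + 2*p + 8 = (p - 2)*(p^2 - 3*p - 4) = (p - 2)*(p + 1)*(p - 4)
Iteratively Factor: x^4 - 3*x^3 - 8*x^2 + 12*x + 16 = (x - 4)*(x^3 + x^2 - 4*x - 4) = (x - 4)*(x + 1)*(x^2 - 4) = (x - 4)*(x - 2)*(x + 1)*(x + 2)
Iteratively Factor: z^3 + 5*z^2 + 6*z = (z + 2)*(z^2 + 3*z) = z*(z + 2)*(z + 3)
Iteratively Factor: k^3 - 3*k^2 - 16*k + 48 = (k + 4)*(k^2 - 7*k + 12) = (k - 4)*(k + 4)*(k - 3)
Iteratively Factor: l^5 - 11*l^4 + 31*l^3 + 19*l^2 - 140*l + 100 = (l - 5)*(l^4 - 6*l^3 + l^2 + 24*l - 20) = (l - 5)*(l + 2)*(l^3 - 8*l^2 + 17*l - 10) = (l - 5)^2*(l + 2)*(l^2 - 3*l + 2) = (l - 5)^2*(l - 1)*(l + 2)*(l - 2)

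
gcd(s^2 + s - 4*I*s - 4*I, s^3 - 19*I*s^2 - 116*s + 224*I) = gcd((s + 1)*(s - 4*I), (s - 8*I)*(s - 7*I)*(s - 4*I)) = s - 4*I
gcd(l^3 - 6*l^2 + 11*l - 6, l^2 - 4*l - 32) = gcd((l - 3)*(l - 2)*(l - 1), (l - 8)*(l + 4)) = 1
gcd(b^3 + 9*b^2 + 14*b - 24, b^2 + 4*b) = b + 4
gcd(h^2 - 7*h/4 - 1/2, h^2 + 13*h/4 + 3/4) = h + 1/4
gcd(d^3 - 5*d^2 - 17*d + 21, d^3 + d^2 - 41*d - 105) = d^2 - 4*d - 21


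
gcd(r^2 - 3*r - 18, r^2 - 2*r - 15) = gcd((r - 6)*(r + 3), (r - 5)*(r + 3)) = r + 3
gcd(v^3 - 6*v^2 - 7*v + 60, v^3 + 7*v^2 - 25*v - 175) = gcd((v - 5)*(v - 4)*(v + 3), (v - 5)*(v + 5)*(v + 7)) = v - 5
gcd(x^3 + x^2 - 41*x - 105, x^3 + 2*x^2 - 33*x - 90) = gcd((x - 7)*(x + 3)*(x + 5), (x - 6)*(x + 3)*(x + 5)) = x^2 + 8*x + 15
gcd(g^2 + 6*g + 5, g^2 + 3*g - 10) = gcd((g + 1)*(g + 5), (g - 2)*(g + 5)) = g + 5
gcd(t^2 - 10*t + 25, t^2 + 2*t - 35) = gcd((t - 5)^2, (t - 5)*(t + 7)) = t - 5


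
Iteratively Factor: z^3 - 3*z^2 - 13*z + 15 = (z + 3)*(z^2 - 6*z + 5) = (z - 1)*(z + 3)*(z - 5)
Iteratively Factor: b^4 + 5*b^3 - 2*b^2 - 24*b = (b)*(b^3 + 5*b^2 - 2*b - 24) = b*(b + 3)*(b^2 + 2*b - 8) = b*(b - 2)*(b + 3)*(b + 4)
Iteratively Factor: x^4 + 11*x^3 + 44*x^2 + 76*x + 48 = (x + 3)*(x^3 + 8*x^2 + 20*x + 16) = (x + 2)*(x + 3)*(x^2 + 6*x + 8) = (x + 2)^2*(x + 3)*(x + 4)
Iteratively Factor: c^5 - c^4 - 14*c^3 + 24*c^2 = (c + 4)*(c^4 - 5*c^3 + 6*c^2) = (c - 3)*(c + 4)*(c^3 - 2*c^2) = c*(c - 3)*(c + 4)*(c^2 - 2*c) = c*(c - 3)*(c - 2)*(c + 4)*(c)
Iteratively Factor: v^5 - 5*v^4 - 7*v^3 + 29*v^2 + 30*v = (v + 2)*(v^4 - 7*v^3 + 7*v^2 + 15*v) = (v - 5)*(v + 2)*(v^3 - 2*v^2 - 3*v) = (v - 5)*(v - 3)*(v + 2)*(v^2 + v) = v*(v - 5)*(v - 3)*(v + 2)*(v + 1)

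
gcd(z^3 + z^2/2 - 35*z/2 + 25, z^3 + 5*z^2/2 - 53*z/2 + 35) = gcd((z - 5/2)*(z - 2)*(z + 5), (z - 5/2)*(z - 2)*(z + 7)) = z^2 - 9*z/2 + 5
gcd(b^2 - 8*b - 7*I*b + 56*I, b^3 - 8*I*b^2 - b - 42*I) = b - 7*I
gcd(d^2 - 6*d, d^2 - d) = d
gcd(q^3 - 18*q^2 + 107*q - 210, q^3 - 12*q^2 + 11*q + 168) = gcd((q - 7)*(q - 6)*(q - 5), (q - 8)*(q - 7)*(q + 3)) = q - 7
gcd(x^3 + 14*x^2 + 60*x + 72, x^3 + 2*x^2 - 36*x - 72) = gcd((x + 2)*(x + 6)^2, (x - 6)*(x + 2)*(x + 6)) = x^2 + 8*x + 12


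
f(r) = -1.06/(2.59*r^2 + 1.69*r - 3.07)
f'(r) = -1.06*(-5.18*r - 1.69)/(2.59*r^2 + 1.69*r - 3.07)^2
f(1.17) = -0.43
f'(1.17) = 1.37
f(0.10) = 0.37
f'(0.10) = 0.28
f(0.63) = 1.08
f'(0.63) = 5.50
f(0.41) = 0.55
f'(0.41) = 1.07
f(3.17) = -0.04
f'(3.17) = 0.02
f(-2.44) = -0.13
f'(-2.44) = -0.17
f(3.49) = -0.03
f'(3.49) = 0.02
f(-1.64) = -0.94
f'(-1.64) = -5.70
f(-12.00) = -0.00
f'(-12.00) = -0.00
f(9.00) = -0.00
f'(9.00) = 0.00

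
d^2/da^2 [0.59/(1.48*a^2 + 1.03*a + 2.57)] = (-2.584672*a^2 - 1.798792*a + 0.59*(2.96*a + 1.03)*(5.92*a + 2.06) - 4.488248)/(1.48*a^2 + 1.03*a + 2.57)^3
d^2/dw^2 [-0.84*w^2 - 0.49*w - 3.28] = -1.68000000000000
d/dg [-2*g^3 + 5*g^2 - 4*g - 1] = -6*g^2 + 10*g - 4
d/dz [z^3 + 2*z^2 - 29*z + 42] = 3*z^2 + 4*z - 29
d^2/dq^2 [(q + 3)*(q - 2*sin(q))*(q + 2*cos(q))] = -2*sqrt(2)*q^2*cos(q + pi/4) - 2*q*sin(q) + 8*q*sin(2*q) - 14*q*cos(q) + 6*q - 16*sin(q) + 24*sin(2*q) - 8*cos(q) - 8*cos(2*q) + 6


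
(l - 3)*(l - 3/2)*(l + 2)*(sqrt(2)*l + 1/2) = sqrt(2)*l^4 - 5*sqrt(2)*l^3/2 + l^3/2 - 9*sqrt(2)*l^2/2 - 5*l^2/4 - 9*l/4 + 9*sqrt(2)*l + 9/2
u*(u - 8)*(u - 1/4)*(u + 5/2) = u^4 - 23*u^3/4 - 149*u^2/8 + 5*u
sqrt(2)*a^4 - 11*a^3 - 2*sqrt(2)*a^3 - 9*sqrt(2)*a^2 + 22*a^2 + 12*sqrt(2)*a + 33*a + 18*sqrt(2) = (a - 3)*(a + 1)*(a - 6*sqrt(2))*(sqrt(2)*a + 1)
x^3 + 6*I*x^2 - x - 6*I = (x - 1)*(x + 1)*(x + 6*I)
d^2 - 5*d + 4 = (d - 4)*(d - 1)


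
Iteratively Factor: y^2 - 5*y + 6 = (y - 3)*(y - 2)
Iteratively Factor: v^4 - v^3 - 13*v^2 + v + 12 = (v - 4)*(v^3 + 3*v^2 - v - 3) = (v - 4)*(v + 1)*(v^2 + 2*v - 3) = (v - 4)*(v - 1)*(v + 1)*(v + 3)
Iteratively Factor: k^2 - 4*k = (k - 4)*(k)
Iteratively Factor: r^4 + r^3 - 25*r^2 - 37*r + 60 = (r - 5)*(r^3 + 6*r^2 + 5*r - 12) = (r - 5)*(r - 1)*(r^2 + 7*r + 12) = (r - 5)*(r - 1)*(r + 4)*(r + 3)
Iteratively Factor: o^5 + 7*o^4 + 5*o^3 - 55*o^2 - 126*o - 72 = (o + 1)*(o^4 + 6*o^3 - o^2 - 54*o - 72) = (o + 1)*(o + 3)*(o^3 + 3*o^2 - 10*o - 24) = (o - 3)*(o + 1)*(o + 3)*(o^2 + 6*o + 8) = (o - 3)*(o + 1)*(o + 3)*(o + 4)*(o + 2)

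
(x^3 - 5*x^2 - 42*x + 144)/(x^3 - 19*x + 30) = (x^2 - 2*x - 48)/(x^2 + 3*x - 10)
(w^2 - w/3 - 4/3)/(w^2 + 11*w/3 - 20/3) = (w + 1)/(w + 5)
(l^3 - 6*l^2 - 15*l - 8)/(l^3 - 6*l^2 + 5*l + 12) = (l^2 - 7*l - 8)/(l^2 - 7*l + 12)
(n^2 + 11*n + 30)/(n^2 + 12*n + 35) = (n + 6)/(n + 7)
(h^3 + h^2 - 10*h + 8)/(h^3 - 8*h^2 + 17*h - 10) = (h + 4)/(h - 5)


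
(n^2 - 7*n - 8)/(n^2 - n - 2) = (n - 8)/(n - 2)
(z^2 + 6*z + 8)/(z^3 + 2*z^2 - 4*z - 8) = (z + 4)/(z^2 - 4)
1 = 1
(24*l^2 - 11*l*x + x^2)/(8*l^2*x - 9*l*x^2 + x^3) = (-3*l + x)/(x*(-l + x))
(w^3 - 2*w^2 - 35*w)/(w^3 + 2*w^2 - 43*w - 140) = w/(w + 4)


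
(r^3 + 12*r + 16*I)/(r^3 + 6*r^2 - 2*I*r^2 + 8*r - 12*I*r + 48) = (r + 2*I)/(r + 6)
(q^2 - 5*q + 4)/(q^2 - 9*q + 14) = (q^2 - 5*q + 4)/(q^2 - 9*q + 14)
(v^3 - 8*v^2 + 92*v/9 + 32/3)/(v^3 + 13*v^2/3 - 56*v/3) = (v^2 - 16*v/3 - 4)/(v*(v + 7))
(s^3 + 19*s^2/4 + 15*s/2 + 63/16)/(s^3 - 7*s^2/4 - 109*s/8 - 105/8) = (s + 3/2)/(s - 5)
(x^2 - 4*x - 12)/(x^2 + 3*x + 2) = (x - 6)/(x + 1)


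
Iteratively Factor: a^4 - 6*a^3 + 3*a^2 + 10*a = (a - 2)*(a^3 - 4*a^2 - 5*a) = a*(a - 2)*(a^2 - 4*a - 5) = a*(a - 2)*(a + 1)*(a - 5)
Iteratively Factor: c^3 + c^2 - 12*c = (c + 4)*(c^2 - 3*c) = c*(c + 4)*(c - 3)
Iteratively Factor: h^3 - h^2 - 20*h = (h - 5)*(h^2 + 4*h) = h*(h - 5)*(h + 4)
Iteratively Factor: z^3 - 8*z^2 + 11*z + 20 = (z - 5)*(z^2 - 3*z - 4) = (z - 5)*(z - 4)*(z + 1)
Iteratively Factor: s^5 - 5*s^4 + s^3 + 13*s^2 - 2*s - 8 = (s - 4)*(s^4 - s^3 - 3*s^2 + s + 2) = (s - 4)*(s + 1)*(s^3 - 2*s^2 - s + 2) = (s - 4)*(s - 1)*(s + 1)*(s^2 - s - 2) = (s - 4)*(s - 1)*(s + 1)^2*(s - 2)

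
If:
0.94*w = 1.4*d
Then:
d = 0.671428571428571*w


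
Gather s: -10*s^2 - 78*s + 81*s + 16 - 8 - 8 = -10*s^2 + 3*s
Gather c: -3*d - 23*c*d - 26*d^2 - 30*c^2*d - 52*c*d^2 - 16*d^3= -30*c^2*d + c*(-52*d^2 - 23*d) - 16*d^3 - 26*d^2 - 3*d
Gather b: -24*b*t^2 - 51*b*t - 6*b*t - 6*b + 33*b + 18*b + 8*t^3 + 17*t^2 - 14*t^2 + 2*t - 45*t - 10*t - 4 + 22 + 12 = b*(-24*t^2 - 57*t + 45) + 8*t^3 + 3*t^2 - 53*t + 30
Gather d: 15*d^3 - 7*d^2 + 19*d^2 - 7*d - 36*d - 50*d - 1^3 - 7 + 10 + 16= 15*d^3 + 12*d^2 - 93*d + 18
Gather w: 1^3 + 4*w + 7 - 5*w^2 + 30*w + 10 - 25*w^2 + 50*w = -30*w^2 + 84*w + 18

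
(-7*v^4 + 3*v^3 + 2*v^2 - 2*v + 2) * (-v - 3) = 7*v^5 + 18*v^4 - 11*v^3 - 4*v^2 + 4*v - 6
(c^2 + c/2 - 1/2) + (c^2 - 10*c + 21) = 2*c^2 - 19*c/2 + 41/2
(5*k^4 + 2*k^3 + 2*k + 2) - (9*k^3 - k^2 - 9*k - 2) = 5*k^4 - 7*k^3 + k^2 + 11*k + 4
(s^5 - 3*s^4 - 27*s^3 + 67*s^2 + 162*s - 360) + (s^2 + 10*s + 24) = s^5 - 3*s^4 - 27*s^3 + 68*s^2 + 172*s - 336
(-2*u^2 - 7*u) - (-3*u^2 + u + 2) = u^2 - 8*u - 2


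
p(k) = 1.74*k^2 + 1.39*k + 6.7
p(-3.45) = 22.61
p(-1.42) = 8.23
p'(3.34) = 13.01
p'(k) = 3.48*k + 1.39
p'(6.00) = 22.27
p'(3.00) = 11.83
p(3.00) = 26.53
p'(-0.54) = -0.49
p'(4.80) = 18.09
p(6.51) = 89.49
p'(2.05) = 8.52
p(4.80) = 53.46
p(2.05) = 16.86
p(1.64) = 13.66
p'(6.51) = 24.04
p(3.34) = 30.75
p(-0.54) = 6.46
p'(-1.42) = -3.55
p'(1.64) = 7.10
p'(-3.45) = -10.62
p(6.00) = 77.68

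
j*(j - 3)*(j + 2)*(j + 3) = j^4 + 2*j^3 - 9*j^2 - 18*j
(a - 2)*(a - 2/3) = a^2 - 8*a/3 + 4/3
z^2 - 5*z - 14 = (z - 7)*(z + 2)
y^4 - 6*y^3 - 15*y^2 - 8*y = y*(y - 8)*(y + 1)^2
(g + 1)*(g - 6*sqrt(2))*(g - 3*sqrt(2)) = g^3 - 9*sqrt(2)*g^2 + g^2 - 9*sqrt(2)*g + 36*g + 36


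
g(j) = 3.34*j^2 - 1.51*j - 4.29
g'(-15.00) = -101.71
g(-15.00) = 769.86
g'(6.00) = 38.57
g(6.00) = 106.89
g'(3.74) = 23.47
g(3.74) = 36.78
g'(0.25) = 0.16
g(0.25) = -4.46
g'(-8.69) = -59.56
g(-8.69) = 261.06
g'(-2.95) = -21.22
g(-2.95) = 29.23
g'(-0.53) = -5.05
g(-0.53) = -2.55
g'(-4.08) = -28.76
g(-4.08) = 57.47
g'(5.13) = 32.76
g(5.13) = 75.86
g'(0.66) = 2.90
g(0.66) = -3.83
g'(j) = 6.68*j - 1.51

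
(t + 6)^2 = t^2 + 12*t + 36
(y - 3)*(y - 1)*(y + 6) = y^3 + 2*y^2 - 21*y + 18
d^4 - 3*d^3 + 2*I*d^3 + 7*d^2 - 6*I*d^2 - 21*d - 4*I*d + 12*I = (d - 3)*(d - I)^2*(d + 4*I)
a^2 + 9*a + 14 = (a + 2)*(a + 7)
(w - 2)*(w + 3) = w^2 + w - 6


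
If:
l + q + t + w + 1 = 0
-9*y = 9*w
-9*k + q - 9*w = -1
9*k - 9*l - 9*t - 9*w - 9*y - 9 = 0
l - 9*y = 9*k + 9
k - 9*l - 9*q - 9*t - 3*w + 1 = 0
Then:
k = 53/25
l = 2313/50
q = -1/10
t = -2257/50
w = -101/50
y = 101/50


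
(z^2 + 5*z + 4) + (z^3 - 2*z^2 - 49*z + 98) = z^3 - z^2 - 44*z + 102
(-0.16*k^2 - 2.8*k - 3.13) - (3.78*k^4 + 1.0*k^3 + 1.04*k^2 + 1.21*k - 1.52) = -3.78*k^4 - 1.0*k^3 - 1.2*k^2 - 4.01*k - 1.61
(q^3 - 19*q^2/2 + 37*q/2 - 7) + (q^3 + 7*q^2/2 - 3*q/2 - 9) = 2*q^3 - 6*q^2 + 17*q - 16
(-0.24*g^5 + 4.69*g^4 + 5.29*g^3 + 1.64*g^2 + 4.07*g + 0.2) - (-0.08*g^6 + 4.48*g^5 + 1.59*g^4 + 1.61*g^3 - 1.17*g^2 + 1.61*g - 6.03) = 0.08*g^6 - 4.72*g^5 + 3.1*g^4 + 3.68*g^3 + 2.81*g^2 + 2.46*g + 6.23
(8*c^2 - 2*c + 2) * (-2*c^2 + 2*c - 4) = -16*c^4 + 20*c^3 - 40*c^2 + 12*c - 8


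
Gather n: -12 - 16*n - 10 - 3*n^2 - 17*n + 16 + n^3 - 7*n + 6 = n^3 - 3*n^2 - 40*n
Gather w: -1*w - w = -2*w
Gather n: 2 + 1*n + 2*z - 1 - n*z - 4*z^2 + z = n*(1 - z) - 4*z^2 + 3*z + 1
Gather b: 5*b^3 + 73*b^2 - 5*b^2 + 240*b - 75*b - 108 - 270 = 5*b^3 + 68*b^2 + 165*b - 378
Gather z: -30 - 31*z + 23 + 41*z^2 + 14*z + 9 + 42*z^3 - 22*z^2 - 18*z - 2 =42*z^3 + 19*z^2 - 35*z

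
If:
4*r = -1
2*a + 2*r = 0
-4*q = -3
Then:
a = 1/4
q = 3/4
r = -1/4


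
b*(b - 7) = b^2 - 7*b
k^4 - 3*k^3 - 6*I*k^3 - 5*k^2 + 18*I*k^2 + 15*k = k*(k - 3)*(k - 5*I)*(k - I)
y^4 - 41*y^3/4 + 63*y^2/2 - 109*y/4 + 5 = (y - 5)*(y - 4)*(y - 1)*(y - 1/4)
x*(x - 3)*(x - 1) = x^3 - 4*x^2 + 3*x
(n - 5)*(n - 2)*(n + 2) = n^3 - 5*n^2 - 4*n + 20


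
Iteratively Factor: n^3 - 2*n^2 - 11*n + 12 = (n + 3)*(n^2 - 5*n + 4) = (n - 1)*(n + 3)*(n - 4)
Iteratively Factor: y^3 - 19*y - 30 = (y + 2)*(y^2 - 2*y - 15) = (y - 5)*(y + 2)*(y + 3)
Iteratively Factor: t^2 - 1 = (t + 1)*(t - 1)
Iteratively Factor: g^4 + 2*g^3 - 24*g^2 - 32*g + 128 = (g - 4)*(g^3 + 6*g^2 - 32) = (g - 4)*(g + 4)*(g^2 + 2*g - 8) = (g - 4)*(g + 4)^2*(g - 2)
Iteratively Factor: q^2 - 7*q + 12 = (q - 3)*(q - 4)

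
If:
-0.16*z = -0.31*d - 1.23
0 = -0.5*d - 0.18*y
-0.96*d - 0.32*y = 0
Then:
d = 0.00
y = 0.00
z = 7.69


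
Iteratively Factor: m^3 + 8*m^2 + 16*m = (m + 4)*(m^2 + 4*m) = (m + 4)^2*(m)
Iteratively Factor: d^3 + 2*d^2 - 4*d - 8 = (d + 2)*(d^2 - 4) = (d - 2)*(d + 2)*(d + 2)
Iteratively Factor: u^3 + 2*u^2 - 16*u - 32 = (u + 2)*(u^2 - 16) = (u + 2)*(u + 4)*(u - 4)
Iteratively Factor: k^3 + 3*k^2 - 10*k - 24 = (k + 2)*(k^2 + k - 12) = (k + 2)*(k + 4)*(k - 3)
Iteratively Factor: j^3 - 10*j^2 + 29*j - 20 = (j - 4)*(j^2 - 6*j + 5) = (j - 4)*(j - 1)*(j - 5)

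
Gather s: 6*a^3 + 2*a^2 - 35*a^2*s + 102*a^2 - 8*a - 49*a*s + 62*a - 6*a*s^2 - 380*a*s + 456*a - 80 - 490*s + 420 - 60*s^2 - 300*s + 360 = 6*a^3 + 104*a^2 + 510*a + s^2*(-6*a - 60) + s*(-35*a^2 - 429*a - 790) + 700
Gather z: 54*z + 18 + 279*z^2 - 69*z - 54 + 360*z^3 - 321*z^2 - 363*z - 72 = 360*z^3 - 42*z^2 - 378*z - 108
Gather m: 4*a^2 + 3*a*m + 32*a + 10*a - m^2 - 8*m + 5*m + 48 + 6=4*a^2 + 42*a - m^2 + m*(3*a - 3) + 54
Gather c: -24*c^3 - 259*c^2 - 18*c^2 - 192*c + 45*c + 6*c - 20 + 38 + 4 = -24*c^3 - 277*c^2 - 141*c + 22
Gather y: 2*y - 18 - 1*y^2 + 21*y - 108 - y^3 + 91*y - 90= -y^3 - y^2 + 114*y - 216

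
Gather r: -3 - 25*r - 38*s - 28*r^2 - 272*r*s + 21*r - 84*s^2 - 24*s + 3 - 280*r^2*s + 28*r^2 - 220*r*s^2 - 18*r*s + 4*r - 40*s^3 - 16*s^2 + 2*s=-280*r^2*s + r*(-220*s^2 - 290*s) - 40*s^3 - 100*s^2 - 60*s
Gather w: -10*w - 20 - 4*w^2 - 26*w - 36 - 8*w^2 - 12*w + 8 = -12*w^2 - 48*w - 48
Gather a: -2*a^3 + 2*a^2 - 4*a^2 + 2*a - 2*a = -2*a^3 - 2*a^2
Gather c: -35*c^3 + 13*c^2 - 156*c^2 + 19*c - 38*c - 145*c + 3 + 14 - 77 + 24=-35*c^3 - 143*c^2 - 164*c - 36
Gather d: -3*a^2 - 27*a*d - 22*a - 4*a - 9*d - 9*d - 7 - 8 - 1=-3*a^2 - 26*a + d*(-27*a - 18) - 16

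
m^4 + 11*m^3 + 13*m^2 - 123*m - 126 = (m - 3)*(m + 1)*(m + 6)*(m + 7)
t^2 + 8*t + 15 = (t + 3)*(t + 5)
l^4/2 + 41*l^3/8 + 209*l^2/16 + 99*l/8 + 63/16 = (l/2 + 1/2)*(l + 3/4)*(l + 3/2)*(l + 7)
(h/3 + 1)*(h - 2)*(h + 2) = h^3/3 + h^2 - 4*h/3 - 4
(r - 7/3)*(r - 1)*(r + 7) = r^3 + 11*r^2/3 - 21*r + 49/3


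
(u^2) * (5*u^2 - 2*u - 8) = 5*u^4 - 2*u^3 - 8*u^2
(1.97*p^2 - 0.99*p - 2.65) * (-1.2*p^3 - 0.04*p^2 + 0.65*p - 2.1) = -2.364*p^5 + 1.1092*p^4 + 4.5001*p^3 - 4.6745*p^2 + 0.3565*p + 5.565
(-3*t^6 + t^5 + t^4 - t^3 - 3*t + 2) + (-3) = -3*t^6 + t^5 + t^4 - t^3 - 3*t - 1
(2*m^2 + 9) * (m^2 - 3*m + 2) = 2*m^4 - 6*m^3 + 13*m^2 - 27*m + 18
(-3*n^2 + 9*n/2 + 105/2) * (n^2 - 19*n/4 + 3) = -3*n^4 + 75*n^3/4 + 177*n^2/8 - 1887*n/8 + 315/2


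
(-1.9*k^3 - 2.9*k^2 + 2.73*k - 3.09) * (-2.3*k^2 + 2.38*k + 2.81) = 4.37*k^5 + 2.148*k^4 - 18.52*k^3 + 5.4554*k^2 + 0.317100000000001*k - 8.6829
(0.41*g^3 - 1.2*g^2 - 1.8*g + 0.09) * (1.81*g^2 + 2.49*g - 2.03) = 0.7421*g^5 - 1.1511*g^4 - 7.0783*g^3 - 1.8831*g^2 + 3.8781*g - 0.1827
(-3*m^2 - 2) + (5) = 3 - 3*m^2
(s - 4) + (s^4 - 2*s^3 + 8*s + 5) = s^4 - 2*s^3 + 9*s + 1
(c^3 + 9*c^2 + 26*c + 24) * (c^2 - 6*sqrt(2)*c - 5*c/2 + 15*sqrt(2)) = c^5 - 6*sqrt(2)*c^4 + 13*c^4/2 - 39*sqrt(2)*c^3 + 7*c^3/2 - 41*c^2 - 21*sqrt(2)*c^2 - 60*c + 246*sqrt(2)*c + 360*sqrt(2)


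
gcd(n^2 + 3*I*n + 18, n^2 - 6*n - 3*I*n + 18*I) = n - 3*I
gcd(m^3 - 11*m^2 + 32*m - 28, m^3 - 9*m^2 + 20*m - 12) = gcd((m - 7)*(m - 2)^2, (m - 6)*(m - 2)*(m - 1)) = m - 2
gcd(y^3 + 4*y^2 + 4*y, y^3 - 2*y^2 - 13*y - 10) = y + 2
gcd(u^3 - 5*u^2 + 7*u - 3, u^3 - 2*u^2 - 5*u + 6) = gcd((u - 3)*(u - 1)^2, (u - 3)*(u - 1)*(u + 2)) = u^2 - 4*u + 3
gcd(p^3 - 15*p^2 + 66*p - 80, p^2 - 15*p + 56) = p - 8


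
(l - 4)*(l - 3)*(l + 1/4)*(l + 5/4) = l^4 - 11*l^3/2 + 29*l^2/16 + 253*l/16 + 15/4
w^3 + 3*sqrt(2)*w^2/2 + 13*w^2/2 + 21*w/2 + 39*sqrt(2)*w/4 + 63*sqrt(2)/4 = (w + 3)*(w + 7/2)*(w + 3*sqrt(2)/2)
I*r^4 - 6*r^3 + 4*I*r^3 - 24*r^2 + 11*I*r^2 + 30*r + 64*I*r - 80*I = (r + 5)*(r - 2*I)*(r + 8*I)*(I*r - I)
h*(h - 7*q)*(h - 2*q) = h^3 - 9*h^2*q + 14*h*q^2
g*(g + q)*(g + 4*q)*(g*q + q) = g^4*q + 5*g^3*q^2 + g^3*q + 4*g^2*q^3 + 5*g^2*q^2 + 4*g*q^3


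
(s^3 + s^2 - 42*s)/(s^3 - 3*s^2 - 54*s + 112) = s*(s - 6)/(s^2 - 10*s + 16)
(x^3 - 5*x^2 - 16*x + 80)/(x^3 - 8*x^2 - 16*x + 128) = (x - 5)/(x - 8)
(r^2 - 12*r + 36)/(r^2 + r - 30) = (r^2 - 12*r + 36)/(r^2 + r - 30)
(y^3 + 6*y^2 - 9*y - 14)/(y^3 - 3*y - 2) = (y + 7)/(y + 1)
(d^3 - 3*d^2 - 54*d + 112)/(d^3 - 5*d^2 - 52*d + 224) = (d - 2)/(d - 4)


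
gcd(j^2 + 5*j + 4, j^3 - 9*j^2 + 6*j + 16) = j + 1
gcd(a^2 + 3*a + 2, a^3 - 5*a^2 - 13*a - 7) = a + 1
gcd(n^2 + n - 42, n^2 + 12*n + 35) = n + 7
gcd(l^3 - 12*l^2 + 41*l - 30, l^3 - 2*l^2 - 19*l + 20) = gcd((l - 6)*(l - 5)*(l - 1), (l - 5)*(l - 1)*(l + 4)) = l^2 - 6*l + 5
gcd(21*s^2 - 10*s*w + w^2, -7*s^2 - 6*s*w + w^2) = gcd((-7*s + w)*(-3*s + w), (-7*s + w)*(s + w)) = 7*s - w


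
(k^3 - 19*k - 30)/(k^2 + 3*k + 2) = (k^2 - 2*k - 15)/(k + 1)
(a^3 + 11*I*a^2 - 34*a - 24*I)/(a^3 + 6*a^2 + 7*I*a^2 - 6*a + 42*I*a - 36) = (a + 4*I)/(a + 6)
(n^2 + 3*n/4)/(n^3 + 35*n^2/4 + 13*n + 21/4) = n/(n^2 + 8*n + 7)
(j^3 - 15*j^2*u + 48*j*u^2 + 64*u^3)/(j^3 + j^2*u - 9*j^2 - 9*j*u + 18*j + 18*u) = (j^2 - 16*j*u + 64*u^2)/(j^2 - 9*j + 18)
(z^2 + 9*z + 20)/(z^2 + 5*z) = (z + 4)/z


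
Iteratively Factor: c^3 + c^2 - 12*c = (c)*(c^2 + c - 12) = c*(c - 3)*(c + 4)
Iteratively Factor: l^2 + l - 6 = (l - 2)*(l + 3)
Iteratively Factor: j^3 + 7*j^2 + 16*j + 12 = (j + 2)*(j^2 + 5*j + 6) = (j + 2)*(j + 3)*(j + 2)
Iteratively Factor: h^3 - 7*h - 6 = (h + 1)*(h^2 - h - 6) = (h - 3)*(h + 1)*(h + 2)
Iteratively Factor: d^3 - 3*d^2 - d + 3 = (d - 3)*(d^2 - 1) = (d - 3)*(d - 1)*(d + 1)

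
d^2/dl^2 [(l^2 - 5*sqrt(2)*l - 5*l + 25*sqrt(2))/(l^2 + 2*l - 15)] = 2*(-5*sqrt(2)*l^3 - 7*l^3 + 45*l^2 + 75*sqrt(2)*l^2 - 225*l - 75*sqrt(2)*l + 75 + 325*sqrt(2))/(l^6 + 6*l^5 - 33*l^4 - 172*l^3 + 495*l^2 + 1350*l - 3375)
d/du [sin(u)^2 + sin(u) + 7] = sin(2*u) + cos(u)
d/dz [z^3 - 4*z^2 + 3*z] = 3*z^2 - 8*z + 3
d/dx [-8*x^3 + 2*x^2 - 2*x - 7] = -24*x^2 + 4*x - 2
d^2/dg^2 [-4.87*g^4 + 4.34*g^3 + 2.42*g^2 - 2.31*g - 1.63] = -58.44*g^2 + 26.04*g + 4.84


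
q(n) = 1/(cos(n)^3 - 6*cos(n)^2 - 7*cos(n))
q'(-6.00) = -0.03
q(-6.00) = -0.09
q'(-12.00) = -0.09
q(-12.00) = -0.10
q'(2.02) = -0.33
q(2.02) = 0.55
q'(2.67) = 4.68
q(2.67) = 1.30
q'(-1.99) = 0.46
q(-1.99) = 0.56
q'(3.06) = 920.47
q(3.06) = 37.71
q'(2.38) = 0.94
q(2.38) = 0.65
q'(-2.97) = -98.94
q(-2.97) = 8.65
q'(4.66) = 51.89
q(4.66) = 2.86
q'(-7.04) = 0.16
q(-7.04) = -0.13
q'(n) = (3*sin(n)*cos(n)^2 - 12*sin(n)*cos(n) - 7*sin(n))/(cos(n)^3 - 6*cos(n)^2 - 7*cos(n))^2 = (3*sin(n) - 7*sin(n)/cos(n)^2 - 12*tan(n))/(sin(n)^2 + 6*cos(n) + 6)^2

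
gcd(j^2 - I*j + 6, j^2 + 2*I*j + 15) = j - 3*I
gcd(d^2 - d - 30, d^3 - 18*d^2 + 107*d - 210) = d - 6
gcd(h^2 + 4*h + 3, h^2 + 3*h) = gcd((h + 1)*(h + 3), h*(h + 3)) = h + 3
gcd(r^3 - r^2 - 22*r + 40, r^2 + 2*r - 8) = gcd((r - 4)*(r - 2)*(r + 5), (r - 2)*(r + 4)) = r - 2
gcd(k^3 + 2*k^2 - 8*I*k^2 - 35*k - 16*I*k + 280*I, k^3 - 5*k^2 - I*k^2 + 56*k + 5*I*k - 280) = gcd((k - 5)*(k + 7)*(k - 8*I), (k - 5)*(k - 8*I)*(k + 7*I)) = k^2 + k*(-5 - 8*I) + 40*I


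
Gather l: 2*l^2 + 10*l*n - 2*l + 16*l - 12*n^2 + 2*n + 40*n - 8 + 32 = 2*l^2 + l*(10*n + 14) - 12*n^2 + 42*n + 24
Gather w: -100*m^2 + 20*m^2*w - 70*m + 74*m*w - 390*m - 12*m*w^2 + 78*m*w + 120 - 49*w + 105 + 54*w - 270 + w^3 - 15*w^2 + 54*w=-100*m^2 - 460*m + w^3 + w^2*(-12*m - 15) + w*(20*m^2 + 152*m + 59) - 45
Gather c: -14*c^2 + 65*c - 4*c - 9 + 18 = -14*c^2 + 61*c + 9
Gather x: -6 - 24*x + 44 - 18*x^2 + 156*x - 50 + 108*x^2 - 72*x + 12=90*x^2 + 60*x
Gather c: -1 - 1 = -2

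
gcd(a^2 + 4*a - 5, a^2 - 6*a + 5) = a - 1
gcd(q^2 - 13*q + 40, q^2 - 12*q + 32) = q - 8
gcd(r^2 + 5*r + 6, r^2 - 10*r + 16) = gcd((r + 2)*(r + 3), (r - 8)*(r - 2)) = 1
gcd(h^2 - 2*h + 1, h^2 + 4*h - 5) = h - 1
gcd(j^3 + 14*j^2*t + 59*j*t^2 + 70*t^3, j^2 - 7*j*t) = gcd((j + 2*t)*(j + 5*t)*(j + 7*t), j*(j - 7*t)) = 1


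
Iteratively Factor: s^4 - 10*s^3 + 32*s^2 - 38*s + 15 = (s - 3)*(s^3 - 7*s^2 + 11*s - 5) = (s - 3)*(s - 1)*(s^2 - 6*s + 5) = (s - 5)*(s - 3)*(s - 1)*(s - 1)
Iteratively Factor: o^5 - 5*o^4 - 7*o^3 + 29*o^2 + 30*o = (o)*(o^4 - 5*o^3 - 7*o^2 + 29*o + 30) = o*(o + 1)*(o^3 - 6*o^2 - o + 30) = o*(o + 1)*(o + 2)*(o^2 - 8*o + 15) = o*(o - 5)*(o + 1)*(o + 2)*(o - 3)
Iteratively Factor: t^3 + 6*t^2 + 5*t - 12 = (t - 1)*(t^2 + 7*t + 12) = (t - 1)*(t + 3)*(t + 4)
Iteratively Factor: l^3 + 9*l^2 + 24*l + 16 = (l + 4)*(l^2 + 5*l + 4) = (l + 4)^2*(l + 1)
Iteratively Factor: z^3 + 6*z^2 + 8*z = (z)*(z^2 + 6*z + 8) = z*(z + 2)*(z + 4)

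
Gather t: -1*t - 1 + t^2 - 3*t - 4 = t^2 - 4*t - 5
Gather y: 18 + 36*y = 36*y + 18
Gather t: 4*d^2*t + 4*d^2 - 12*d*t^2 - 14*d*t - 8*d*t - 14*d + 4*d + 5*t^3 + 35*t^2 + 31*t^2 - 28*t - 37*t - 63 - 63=4*d^2 - 10*d + 5*t^3 + t^2*(66 - 12*d) + t*(4*d^2 - 22*d - 65) - 126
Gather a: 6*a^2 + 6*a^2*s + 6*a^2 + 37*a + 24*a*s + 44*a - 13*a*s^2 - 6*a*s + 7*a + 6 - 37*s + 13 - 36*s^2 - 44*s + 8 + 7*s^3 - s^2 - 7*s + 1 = a^2*(6*s + 12) + a*(-13*s^2 + 18*s + 88) + 7*s^3 - 37*s^2 - 88*s + 28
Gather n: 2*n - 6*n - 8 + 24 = 16 - 4*n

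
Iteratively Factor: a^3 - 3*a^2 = (a - 3)*(a^2) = a*(a - 3)*(a)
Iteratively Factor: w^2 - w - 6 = (w + 2)*(w - 3)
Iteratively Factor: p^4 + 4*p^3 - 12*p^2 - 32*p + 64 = (p + 4)*(p^3 - 12*p + 16) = (p - 2)*(p + 4)*(p^2 + 2*p - 8) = (p - 2)*(p + 4)^2*(p - 2)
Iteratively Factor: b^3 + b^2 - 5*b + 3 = (b - 1)*(b^2 + 2*b - 3) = (b - 1)*(b + 3)*(b - 1)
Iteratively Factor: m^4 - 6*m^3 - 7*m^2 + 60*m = (m)*(m^3 - 6*m^2 - 7*m + 60) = m*(m - 4)*(m^2 - 2*m - 15) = m*(m - 4)*(m + 3)*(m - 5)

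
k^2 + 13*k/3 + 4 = (k + 4/3)*(k + 3)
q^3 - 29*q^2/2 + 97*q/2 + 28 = (q - 8)*(q - 7)*(q + 1/2)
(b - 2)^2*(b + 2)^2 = b^4 - 8*b^2 + 16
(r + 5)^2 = r^2 + 10*r + 25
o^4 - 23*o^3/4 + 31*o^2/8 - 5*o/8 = o*(o - 5)*(o - 1/2)*(o - 1/4)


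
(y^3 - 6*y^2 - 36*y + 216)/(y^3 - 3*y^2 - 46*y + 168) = (y^2 - 36)/(y^2 + 3*y - 28)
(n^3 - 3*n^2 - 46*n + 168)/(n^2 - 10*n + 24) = n + 7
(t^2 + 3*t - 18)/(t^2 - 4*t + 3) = (t + 6)/(t - 1)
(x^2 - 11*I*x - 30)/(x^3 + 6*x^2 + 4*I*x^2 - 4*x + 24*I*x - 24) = (x^2 - 11*I*x - 30)/(x^3 + x^2*(6 + 4*I) + x*(-4 + 24*I) - 24)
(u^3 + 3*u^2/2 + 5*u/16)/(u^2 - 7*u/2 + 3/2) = u*(16*u^2 + 24*u + 5)/(8*(2*u^2 - 7*u + 3))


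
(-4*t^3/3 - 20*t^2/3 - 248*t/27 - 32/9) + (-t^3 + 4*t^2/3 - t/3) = -7*t^3/3 - 16*t^2/3 - 257*t/27 - 32/9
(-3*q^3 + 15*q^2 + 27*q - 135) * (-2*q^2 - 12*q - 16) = 6*q^5 + 6*q^4 - 186*q^3 - 294*q^2 + 1188*q + 2160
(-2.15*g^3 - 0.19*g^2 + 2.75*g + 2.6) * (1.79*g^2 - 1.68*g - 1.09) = -3.8485*g^5 + 3.2719*g^4 + 7.5852*g^3 + 0.241099999999999*g^2 - 7.3655*g - 2.834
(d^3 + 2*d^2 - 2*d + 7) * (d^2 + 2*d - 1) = d^5 + 4*d^4 + d^3 + d^2 + 16*d - 7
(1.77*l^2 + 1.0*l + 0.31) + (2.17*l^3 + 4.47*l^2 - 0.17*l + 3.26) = 2.17*l^3 + 6.24*l^2 + 0.83*l + 3.57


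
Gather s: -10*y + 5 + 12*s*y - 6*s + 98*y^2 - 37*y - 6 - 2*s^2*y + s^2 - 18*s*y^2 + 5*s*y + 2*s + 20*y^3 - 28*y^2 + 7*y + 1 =s^2*(1 - 2*y) + s*(-18*y^2 + 17*y - 4) + 20*y^3 + 70*y^2 - 40*y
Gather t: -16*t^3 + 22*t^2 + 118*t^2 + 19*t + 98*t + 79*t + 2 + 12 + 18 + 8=-16*t^3 + 140*t^2 + 196*t + 40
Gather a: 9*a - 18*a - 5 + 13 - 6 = 2 - 9*a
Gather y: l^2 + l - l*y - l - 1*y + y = l^2 - l*y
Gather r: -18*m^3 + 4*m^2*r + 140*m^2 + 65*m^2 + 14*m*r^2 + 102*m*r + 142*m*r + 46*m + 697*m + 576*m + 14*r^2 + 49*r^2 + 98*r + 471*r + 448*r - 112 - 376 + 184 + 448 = -18*m^3 + 205*m^2 + 1319*m + r^2*(14*m + 63) + r*(4*m^2 + 244*m + 1017) + 144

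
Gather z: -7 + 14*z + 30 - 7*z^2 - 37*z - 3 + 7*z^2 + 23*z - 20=0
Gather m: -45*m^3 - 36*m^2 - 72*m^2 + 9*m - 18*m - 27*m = -45*m^3 - 108*m^2 - 36*m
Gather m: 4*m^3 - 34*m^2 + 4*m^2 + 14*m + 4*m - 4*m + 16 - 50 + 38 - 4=4*m^3 - 30*m^2 + 14*m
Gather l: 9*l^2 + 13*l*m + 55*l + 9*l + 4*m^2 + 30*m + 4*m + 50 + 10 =9*l^2 + l*(13*m + 64) + 4*m^2 + 34*m + 60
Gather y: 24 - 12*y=24 - 12*y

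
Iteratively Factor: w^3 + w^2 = (w)*(w^2 + w) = w*(w + 1)*(w)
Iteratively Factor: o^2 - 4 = (o + 2)*(o - 2)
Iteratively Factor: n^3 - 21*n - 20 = (n - 5)*(n^2 + 5*n + 4) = (n - 5)*(n + 4)*(n + 1)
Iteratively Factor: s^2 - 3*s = (s - 3)*(s)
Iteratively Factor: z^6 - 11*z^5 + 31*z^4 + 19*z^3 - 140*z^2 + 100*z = (z - 2)*(z^5 - 9*z^4 + 13*z^3 + 45*z^2 - 50*z) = (z - 2)*(z - 1)*(z^4 - 8*z^3 + 5*z^2 + 50*z) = (z - 5)*(z - 2)*(z - 1)*(z^3 - 3*z^2 - 10*z) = (z - 5)^2*(z - 2)*(z - 1)*(z^2 + 2*z) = z*(z - 5)^2*(z - 2)*(z - 1)*(z + 2)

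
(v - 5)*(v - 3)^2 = v^3 - 11*v^2 + 39*v - 45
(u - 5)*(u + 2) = u^2 - 3*u - 10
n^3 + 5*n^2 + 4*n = n*(n + 1)*(n + 4)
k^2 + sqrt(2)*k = k*(k + sqrt(2))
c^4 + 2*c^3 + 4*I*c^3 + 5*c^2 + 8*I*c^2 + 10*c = c*(c + 2)*(c - I)*(c + 5*I)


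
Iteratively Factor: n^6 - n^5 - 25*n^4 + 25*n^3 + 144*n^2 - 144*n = (n + 4)*(n^5 - 5*n^4 - 5*n^3 + 45*n^2 - 36*n) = n*(n + 4)*(n^4 - 5*n^3 - 5*n^2 + 45*n - 36) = n*(n + 3)*(n + 4)*(n^3 - 8*n^2 + 19*n - 12) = n*(n - 3)*(n + 3)*(n + 4)*(n^2 - 5*n + 4) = n*(n - 3)*(n - 1)*(n + 3)*(n + 4)*(n - 4)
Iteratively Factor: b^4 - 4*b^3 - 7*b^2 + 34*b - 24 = (b - 2)*(b^3 - 2*b^2 - 11*b + 12) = (b - 2)*(b + 3)*(b^2 - 5*b + 4) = (b - 2)*(b - 1)*(b + 3)*(b - 4)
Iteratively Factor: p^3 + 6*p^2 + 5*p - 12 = (p + 4)*(p^2 + 2*p - 3) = (p + 3)*(p + 4)*(p - 1)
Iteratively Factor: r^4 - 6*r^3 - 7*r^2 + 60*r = (r - 4)*(r^3 - 2*r^2 - 15*r) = r*(r - 4)*(r^2 - 2*r - 15) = r*(r - 5)*(r - 4)*(r + 3)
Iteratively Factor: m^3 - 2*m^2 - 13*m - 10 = (m + 2)*(m^2 - 4*m - 5) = (m + 1)*(m + 2)*(m - 5)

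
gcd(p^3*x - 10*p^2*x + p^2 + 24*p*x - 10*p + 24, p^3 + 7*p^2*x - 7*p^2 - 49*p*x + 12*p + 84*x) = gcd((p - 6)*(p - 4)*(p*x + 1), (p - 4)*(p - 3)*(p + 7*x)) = p - 4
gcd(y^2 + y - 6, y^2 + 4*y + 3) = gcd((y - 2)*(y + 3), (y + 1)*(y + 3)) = y + 3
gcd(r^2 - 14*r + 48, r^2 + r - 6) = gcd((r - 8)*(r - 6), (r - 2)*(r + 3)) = 1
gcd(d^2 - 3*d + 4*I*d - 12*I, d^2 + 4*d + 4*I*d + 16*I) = d + 4*I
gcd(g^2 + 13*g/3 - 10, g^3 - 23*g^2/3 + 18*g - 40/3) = g - 5/3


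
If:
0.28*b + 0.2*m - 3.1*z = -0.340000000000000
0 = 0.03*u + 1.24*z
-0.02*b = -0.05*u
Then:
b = -103.333333333333*z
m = 160.166666666667*z - 1.7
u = -41.3333333333333*z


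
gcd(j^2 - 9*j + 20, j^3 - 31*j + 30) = j - 5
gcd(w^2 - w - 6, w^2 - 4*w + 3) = w - 3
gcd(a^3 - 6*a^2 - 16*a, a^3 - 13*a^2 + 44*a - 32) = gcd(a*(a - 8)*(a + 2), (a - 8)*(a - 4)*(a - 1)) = a - 8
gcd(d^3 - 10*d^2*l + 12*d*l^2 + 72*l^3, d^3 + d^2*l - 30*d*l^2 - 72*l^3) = d - 6*l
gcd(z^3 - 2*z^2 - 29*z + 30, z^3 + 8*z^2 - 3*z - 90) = z + 5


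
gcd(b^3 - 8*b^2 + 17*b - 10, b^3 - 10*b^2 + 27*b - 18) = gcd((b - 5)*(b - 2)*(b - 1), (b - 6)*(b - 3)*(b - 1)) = b - 1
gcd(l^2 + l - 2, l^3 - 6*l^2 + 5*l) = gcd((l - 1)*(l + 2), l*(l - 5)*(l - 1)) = l - 1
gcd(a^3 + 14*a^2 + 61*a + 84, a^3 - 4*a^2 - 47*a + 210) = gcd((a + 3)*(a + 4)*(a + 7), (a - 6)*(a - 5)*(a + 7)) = a + 7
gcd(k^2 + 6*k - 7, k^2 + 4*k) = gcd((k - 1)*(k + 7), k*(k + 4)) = 1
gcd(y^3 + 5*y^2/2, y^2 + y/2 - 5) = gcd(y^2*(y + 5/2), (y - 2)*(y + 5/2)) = y + 5/2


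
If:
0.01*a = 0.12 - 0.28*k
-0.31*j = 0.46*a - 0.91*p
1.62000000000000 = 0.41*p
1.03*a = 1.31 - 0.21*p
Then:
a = 0.47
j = 10.91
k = 0.41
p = 3.95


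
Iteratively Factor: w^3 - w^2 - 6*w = (w + 2)*(w^2 - 3*w) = w*(w + 2)*(w - 3)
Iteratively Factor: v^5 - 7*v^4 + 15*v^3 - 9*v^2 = (v - 1)*(v^4 - 6*v^3 + 9*v^2) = v*(v - 1)*(v^3 - 6*v^2 + 9*v) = v*(v - 3)*(v - 1)*(v^2 - 3*v) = v^2*(v - 3)*(v - 1)*(v - 3)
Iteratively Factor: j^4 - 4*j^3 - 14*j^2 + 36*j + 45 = (j - 5)*(j^3 + j^2 - 9*j - 9) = (j - 5)*(j - 3)*(j^2 + 4*j + 3) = (j - 5)*(j - 3)*(j + 3)*(j + 1)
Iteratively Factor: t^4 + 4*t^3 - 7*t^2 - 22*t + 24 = (t - 2)*(t^3 + 6*t^2 + 5*t - 12) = (t - 2)*(t + 4)*(t^2 + 2*t - 3) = (t - 2)*(t + 3)*(t + 4)*(t - 1)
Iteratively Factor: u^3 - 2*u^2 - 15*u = (u - 5)*(u^2 + 3*u) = u*(u - 5)*(u + 3)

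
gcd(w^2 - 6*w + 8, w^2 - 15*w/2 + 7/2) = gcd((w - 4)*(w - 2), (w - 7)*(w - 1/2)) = 1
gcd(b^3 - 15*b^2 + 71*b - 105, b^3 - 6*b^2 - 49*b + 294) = b - 7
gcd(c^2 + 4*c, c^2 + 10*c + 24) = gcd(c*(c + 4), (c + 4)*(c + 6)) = c + 4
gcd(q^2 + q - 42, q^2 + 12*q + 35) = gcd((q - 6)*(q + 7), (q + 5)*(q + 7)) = q + 7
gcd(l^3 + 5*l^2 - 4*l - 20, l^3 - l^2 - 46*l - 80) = l^2 + 7*l + 10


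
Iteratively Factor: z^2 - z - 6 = (z + 2)*(z - 3)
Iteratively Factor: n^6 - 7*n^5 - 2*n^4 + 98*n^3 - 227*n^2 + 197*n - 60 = (n - 5)*(n^5 - 2*n^4 - 12*n^3 + 38*n^2 - 37*n + 12) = (n - 5)*(n - 1)*(n^4 - n^3 - 13*n^2 + 25*n - 12) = (n - 5)*(n - 1)*(n + 4)*(n^3 - 5*n^2 + 7*n - 3) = (n - 5)*(n - 1)^2*(n + 4)*(n^2 - 4*n + 3) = (n - 5)*(n - 1)^3*(n + 4)*(n - 3)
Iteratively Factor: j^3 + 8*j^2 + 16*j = (j + 4)*(j^2 + 4*j) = (j + 4)^2*(j)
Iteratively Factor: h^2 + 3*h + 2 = (h + 1)*(h + 2)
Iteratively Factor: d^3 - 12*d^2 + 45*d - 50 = (d - 5)*(d^2 - 7*d + 10) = (d - 5)*(d - 2)*(d - 5)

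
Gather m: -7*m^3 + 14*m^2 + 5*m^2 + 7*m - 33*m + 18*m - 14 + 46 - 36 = -7*m^3 + 19*m^2 - 8*m - 4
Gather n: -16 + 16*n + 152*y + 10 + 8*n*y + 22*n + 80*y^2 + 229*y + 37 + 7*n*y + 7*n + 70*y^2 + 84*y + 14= n*(15*y + 45) + 150*y^2 + 465*y + 45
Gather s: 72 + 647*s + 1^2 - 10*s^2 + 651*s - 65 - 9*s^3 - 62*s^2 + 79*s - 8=-9*s^3 - 72*s^2 + 1377*s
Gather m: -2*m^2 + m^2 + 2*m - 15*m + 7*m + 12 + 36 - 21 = -m^2 - 6*m + 27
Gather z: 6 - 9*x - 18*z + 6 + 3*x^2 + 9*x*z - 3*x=3*x^2 - 12*x + z*(9*x - 18) + 12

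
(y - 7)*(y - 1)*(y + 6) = y^3 - 2*y^2 - 41*y + 42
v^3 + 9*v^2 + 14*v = v*(v + 2)*(v + 7)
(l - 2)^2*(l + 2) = l^3 - 2*l^2 - 4*l + 8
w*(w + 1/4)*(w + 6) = w^3 + 25*w^2/4 + 3*w/2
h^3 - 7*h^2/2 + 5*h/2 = h*(h - 5/2)*(h - 1)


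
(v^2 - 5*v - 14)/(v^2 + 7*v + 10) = (v - 7)/(v + 5)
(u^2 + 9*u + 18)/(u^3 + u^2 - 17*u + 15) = (u^2 + 9*u + 18)/(u^3 + u^2 - 17*u + 15)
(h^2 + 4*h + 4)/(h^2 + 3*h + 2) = (h + 2)/(h + 1)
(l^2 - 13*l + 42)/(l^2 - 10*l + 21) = (l - 6)/(l - 3)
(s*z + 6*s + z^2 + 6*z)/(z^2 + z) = (s*z + 6*s + z^2 + 6*z)/(z*(z + 1))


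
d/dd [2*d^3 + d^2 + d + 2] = 6*d^2 + 2*d + 1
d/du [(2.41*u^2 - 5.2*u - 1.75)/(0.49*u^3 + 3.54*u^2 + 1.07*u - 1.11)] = (-1.1809*u^4 + 5.096*u^3 + 23.5592*u^2 + 7.0398*u + 7.6445)/(0.2401*u^6 + 3.4692*u^5 + 13.5802*u^4 + 6.4878*u^3 - 6.7139*u^2 - 2.3754*u + 1.2321)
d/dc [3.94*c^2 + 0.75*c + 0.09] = 7.88*c + 0.75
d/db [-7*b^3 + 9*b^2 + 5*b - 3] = -21*b^2 + 18*b + 5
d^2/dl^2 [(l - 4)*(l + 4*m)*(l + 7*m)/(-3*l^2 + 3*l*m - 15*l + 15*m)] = 2*(-(l - 4)*(l + 4*m)*(l + 7*m)*(2*l - m + 5)^2 + (-3*l - 11*m + 4)*(l^2 - l*m + 5*l - 5*m)^2 + (l^2 - l*m + 5*l - 5*m)*((l - 4)*(l + 4*m)*(l + 7*m) + (l - 4)*(l + 4*m)*(2*l - m + 5) + (l - 4)*(l + 7*m)*(2*l - m + 5) + (l + 4*m)*(l + 7*m)*(2*l - m + 5)))/(3*(l^2 - l*m + 5*l - 5*m)^3)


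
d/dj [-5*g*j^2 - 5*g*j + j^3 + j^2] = -10*g*j - 5*g + 3*j^2 + 2*j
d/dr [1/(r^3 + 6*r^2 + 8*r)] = (-3*r^2 - 12*r - 8)/(r^2*(r^2 + 6*r + 8)^2)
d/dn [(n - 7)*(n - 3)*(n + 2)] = 3*n^2 - 16*n + 1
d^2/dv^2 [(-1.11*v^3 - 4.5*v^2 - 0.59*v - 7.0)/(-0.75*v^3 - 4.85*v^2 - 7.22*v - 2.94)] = (-3.01275000000001*v^6 - 34.07265*v^5 - 115.44885*v^4 + 58.7689179999998*v^3 + 956.141088*v^2 + 1385.193516*v + 582.916376)/(0.421875*v^9 + 8.184375*v^8 + 65.109375*v^7 + 276.621875*v^6 + 690.95175*v^5 + 1061.45727*v^4 + 1013.515028*v^3 + 585.536868*v^2 + 187.220376*v + 25.412184)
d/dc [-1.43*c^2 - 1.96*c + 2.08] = -2.86*c - 1.96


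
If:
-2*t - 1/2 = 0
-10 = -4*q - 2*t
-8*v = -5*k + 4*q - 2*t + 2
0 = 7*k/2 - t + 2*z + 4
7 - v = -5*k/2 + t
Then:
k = -71/15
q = 21/8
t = -1/4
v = -55/12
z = 739/120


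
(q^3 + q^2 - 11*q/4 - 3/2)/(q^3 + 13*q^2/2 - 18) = (q + 1/2)/(q + 6)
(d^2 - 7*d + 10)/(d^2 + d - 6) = (d - 5)/(d + 3)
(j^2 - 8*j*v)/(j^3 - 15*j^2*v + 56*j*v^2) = 1/(j - 7*v)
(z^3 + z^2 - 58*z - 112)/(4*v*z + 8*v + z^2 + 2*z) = (z^2 - z - 56)/(4*v + z)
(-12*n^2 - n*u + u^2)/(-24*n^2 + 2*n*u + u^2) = (3*n + u)/(6*n + u)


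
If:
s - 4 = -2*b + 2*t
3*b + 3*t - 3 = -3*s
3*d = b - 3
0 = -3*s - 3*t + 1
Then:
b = 2/3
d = -7/9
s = 10/9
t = -7/9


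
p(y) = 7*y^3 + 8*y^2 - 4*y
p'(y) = 21*y^2 + 16*y - 4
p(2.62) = 170.33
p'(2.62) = 182.07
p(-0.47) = 2.92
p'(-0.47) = -6.88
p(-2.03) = -17.47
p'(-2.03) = 50.06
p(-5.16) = -728.07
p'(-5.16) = 472.58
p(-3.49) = -186.16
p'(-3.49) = 195.94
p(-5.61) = -961.69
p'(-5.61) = 567.15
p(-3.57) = -202.26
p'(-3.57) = 206.52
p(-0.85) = 4.88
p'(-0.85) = -2.43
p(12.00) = 13200.00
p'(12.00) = 3212.00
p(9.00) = 5715.00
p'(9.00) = 1841.00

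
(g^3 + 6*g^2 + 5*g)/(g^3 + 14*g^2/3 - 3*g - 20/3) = 3*g/(3*g - 4)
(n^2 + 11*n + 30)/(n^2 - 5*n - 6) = (n^2 + 11*n + 30)/(n^2 - 5*n - 6)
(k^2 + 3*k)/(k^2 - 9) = k/(k - 3)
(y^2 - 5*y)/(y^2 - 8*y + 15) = y/(y - 3)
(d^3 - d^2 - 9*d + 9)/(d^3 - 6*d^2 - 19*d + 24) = (d - 3)/(d - 8)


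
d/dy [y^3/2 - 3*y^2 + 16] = 3*y*(y - 4)/2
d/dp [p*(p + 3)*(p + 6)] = 3*p^2 + 18*p + 18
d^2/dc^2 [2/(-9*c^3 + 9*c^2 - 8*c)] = 4*(9*c*(3*c - 1)*(9*c^2 - 9*c + 8) - (27*c^2 - 18*c + 8)^2)/(c^3*(9*c^2 - 9*c + 8)^3)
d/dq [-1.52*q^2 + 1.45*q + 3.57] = 1.45 - 3.04*q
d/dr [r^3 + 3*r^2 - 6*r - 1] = 3*r^2 + 6*r - 6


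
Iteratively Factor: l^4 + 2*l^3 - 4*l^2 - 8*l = (l)*(l^3 + 2*l^2 - 4*l - 8) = l*(l + 2)*(l^2 - 4) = l*(l - 2)*(l + 2)*(l + 2)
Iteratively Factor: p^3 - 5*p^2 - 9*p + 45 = (p + 3)*(p^2 - 8*p + 15) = (p - 5)*(p + 3)*(p - 3)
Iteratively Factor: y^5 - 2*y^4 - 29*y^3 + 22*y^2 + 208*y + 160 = (y - 5)*(y^4 + 3*y^3 - 14*y^2 - 48*y - 32) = (y - 5)*(y + 1)*(y^3 + 2*y^2 - 16*y - 32) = (y - 5)*(y - 4)*(y + 1)*(y^2 + 6*y + 8) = (y - 5)*(y - 4)*(y + 1)*(y + 2)*(y + 4)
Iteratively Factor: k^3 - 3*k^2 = (k - 3)*(k^2) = k*(k - 3)*(k)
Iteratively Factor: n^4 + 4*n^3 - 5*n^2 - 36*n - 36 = (n + 2)*(n^3 + 2*n^2 - 9*n - 18) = (n + 2)*(n + 3)*(n^2 - n - 6) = (n - 3)*(n + 2)*(n + 3)*(n + 2)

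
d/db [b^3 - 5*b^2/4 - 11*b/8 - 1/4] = 3*b^2 - 5*b/2 - 11/8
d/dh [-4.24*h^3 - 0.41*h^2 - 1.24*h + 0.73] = -12.72*h^2 - 0.82*h - 1.24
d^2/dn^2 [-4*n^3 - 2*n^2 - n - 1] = -24*n - 4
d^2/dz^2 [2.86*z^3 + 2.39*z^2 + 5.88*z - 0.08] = 17.16*z + 4.78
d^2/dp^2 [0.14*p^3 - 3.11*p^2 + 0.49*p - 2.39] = 0.84*p - 6.22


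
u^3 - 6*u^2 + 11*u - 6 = (u - 3)*(u - 2)*(u - 1)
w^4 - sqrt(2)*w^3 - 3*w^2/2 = w^2*(w - 3*sqrt(2)/2)*(w + sqrt(2)/2)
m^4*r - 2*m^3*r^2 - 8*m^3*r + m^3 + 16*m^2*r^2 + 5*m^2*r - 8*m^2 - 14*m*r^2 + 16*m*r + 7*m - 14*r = (m - 7)*(m - 1)*(m - 2*r)*(m*r + 1)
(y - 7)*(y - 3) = y^2 - 10*y + 21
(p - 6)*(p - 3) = p^2 - 9*p + 18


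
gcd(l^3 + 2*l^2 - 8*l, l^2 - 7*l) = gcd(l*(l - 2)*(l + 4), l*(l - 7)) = l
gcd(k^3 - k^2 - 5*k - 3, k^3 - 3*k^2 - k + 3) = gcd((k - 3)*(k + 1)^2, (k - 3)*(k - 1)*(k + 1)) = k^2 - 2*k - 3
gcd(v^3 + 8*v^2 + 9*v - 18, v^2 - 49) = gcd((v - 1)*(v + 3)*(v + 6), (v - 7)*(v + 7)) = 1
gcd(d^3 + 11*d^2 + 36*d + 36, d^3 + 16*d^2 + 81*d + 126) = d^2 + 9*d + 18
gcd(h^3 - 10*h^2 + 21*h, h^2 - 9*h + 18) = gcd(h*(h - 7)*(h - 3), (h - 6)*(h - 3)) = h - 3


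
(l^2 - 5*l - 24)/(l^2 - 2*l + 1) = (l^2 - 5*l - 24)/(l^2 - 2*l + 1)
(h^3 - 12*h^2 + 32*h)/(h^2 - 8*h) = h - 4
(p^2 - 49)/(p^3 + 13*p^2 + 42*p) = (p - 7)/(p*(p + 6))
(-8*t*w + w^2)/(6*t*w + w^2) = (-8*t + w)/(6*t + w)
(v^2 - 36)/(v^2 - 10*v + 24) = (v + 6)/(v - 4)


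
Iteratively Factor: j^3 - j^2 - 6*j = (j + 2)*(j^2 - 3*j) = j*(j + 2)*(j - 3)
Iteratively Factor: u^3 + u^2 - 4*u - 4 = (u - 2)*(u^2 + 3*u + 2) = (u - 2)*(u + 1)*(u + 2)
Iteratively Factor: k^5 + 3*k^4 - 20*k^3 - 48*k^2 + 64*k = (k - 1)*(k^4 + 4*k^3 - 16*k^2 - 64*k) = k*(k - 1)*(k^3 + 4*k^2 - 16*k - 64) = k*(k - 1)*(k + 4)*(k^2 - 16) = k*(k - 4)*(k - 1)*(k + 4)*(k + 4)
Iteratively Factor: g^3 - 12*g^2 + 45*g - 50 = (g - 5)*(g^2 - 7*g + 10) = (g - 5)*(g - 2)*(g - 5)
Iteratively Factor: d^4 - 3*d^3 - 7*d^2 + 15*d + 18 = (d + 2)*(d^3 - 5*d^2 + 3*d + 9) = (d - 3)*(d + 2)*(d^2 - 2*d - 3) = (d - 3)*(d + 1)*(d + 2)*(d - 3)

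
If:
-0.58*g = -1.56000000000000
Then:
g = 2.69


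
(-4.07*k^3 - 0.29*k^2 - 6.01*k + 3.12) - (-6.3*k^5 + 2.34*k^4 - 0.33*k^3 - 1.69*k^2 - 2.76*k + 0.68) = 6.3*k^5 - 2.34*k^4 - 3.74*k^3 + 1.4*k^2 - 3.25*k + 2.44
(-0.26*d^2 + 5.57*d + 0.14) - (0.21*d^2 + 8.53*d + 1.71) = -0.47*d^2 - 2.96*d - 1.57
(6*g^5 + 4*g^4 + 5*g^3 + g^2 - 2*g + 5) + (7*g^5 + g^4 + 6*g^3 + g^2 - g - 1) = 13*g^5 + 5*g^4 + 11*g^3 + 2*g^2 - 3*g + 4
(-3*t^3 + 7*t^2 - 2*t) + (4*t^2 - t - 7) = -3*t^3 + 11*t^2 - 3*t - 7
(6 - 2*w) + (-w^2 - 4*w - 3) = -w^2 - 6*w + 3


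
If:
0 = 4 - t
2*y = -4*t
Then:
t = 4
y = -8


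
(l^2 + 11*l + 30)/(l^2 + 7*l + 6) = (l + 5)/(l + 1)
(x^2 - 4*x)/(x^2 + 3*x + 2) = x*(x - 4)/(x^2 + 3*x + 2)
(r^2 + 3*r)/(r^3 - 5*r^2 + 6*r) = (r + 3)/(r^2 - 5*r + 6)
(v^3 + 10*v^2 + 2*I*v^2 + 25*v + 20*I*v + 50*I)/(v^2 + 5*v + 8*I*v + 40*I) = (v^2 + v*(5 + 2*I) + 10*I)/(v + 8*I)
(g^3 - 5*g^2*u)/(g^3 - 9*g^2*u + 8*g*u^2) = g*(g - 5*u)/(g^2 - 9*g*u + 8*u^2)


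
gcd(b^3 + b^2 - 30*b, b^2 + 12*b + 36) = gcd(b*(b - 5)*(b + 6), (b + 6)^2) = b + 6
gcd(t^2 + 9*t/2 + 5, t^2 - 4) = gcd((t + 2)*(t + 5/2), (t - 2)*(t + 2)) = t + 2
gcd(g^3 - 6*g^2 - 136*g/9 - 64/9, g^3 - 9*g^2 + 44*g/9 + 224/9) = g^2 - 20*g/3 - 32/3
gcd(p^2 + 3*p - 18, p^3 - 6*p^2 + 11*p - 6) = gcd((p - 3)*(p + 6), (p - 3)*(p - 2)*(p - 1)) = p - 3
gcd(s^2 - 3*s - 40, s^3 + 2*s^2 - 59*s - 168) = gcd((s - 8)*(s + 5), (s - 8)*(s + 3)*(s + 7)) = s - 8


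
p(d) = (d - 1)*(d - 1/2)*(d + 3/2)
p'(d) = (d - 1)*(d - 1/2) + (d - 1)*(d + 3/2) + (d - 1/2)*(d + 3/2) = 3*d^2 - 7/4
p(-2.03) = -4.06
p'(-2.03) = 10.61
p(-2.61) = -12.46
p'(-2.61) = 18.69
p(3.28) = 30.30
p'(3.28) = 30.53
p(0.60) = -0.08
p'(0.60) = -0.67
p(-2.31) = -7.53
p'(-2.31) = 14.26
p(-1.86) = -2.43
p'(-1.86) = 8.63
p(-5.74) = -178.32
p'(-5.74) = 97.09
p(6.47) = 260.27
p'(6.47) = 123.83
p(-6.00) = -204.75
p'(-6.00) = 106.25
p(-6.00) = -204.75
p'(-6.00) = 106.25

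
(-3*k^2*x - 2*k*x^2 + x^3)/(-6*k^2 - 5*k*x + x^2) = x*(-3*k + x)/(-6*k + x)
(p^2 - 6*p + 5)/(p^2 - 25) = (p - 1)/(p + 5)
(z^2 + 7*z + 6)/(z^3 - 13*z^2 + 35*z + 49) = (z + 6)/(z^2 - 14*z + 49)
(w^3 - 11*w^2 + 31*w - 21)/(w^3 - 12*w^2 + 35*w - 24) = (w - 7)/(w - 8)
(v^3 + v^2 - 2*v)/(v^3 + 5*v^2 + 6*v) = (v - 1)/(v + 3)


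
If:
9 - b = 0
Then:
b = 9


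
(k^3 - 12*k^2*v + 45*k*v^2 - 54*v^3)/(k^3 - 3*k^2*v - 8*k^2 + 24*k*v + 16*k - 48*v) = (k^2 - 9*k*v + 18*v^2)/(k^2 - 8*k + 16)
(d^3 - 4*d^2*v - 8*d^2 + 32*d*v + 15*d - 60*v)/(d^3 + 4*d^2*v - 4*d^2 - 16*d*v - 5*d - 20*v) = (d^2 - 4*d*v - 3*d + 12*v)/(d^2 + 4*d*v + d + 4*v)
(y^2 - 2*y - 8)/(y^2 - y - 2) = (-y^2 + 2*y + 8)/(-y^2 + y + 2)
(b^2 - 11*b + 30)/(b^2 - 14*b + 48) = (b - 5)/(b - 8)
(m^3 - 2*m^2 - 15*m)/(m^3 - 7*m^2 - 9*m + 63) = m*(m - 5)/(m^2 - 10*m + 21)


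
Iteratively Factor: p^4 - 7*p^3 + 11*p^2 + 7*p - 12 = (p - 4)*(p^3 - 3*p^2 - p + 3) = (p - 4)*(p - 1)*(p^2 - 2*p - 3) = (p - 4)*(p - 3)*(p - 1)*(p + 1)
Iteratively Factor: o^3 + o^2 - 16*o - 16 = (o - 4)*(o^2 + 5*o + 4) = (o - 4)*(o + 4)*(o + 1)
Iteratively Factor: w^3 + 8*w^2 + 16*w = (w)*(w^2 + 8*w + 16) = w*(w + 4)*(w + 4)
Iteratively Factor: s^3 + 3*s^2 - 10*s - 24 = (s - 3)*(s^2 + 6*s + 8) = (s - 3)*(s + 4)*(s + 2)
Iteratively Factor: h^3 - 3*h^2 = (h)*(h^2 - 3*h) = h*(h - 3)*(h)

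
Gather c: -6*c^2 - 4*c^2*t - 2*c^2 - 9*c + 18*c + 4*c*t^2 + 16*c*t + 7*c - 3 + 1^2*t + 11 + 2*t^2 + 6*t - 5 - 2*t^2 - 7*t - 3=c^2*(-4*t - 8) + c*(4*t^2 + 16*t + 16)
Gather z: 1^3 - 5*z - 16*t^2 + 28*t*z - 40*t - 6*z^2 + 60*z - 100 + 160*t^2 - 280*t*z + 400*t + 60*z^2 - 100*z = 144*t^2 + 360*t + 54*z^2 + z*(-252*t - 45) - 99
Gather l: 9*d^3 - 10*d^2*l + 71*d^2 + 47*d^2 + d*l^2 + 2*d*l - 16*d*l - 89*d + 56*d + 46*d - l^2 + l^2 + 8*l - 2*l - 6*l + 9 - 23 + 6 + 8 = 9*d^3 + 118*d^2 + d*l^2 + 13*d + l*(-10*d^2 - 14*d)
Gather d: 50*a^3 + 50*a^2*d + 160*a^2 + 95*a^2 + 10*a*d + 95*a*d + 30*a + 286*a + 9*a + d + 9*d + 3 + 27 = 50*a^3 + 255*a^2 + 325*a + d*(50*a^2 + 105*a + 10) + 30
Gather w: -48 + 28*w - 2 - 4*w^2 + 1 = -4*w^2 + 28*w - 49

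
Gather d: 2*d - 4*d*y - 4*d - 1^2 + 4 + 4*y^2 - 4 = d*(-4*y - 2) + 4*y^2 - 1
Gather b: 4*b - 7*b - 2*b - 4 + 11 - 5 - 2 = -5*b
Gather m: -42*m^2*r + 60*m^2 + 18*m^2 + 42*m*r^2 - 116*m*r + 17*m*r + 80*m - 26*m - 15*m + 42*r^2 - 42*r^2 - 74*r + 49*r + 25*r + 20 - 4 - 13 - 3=m^2*(78 - 42*r) + m*(42*r^2 - 99*r + 39)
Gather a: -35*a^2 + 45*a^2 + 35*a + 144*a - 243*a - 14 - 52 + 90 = 10*a^2 - 64*a + 24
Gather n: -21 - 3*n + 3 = -3*n - 18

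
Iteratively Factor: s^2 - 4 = (s + 2)*(s - 2)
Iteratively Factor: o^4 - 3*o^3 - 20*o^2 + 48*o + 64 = (o - 4)*(o^3 + o^2 - 16*o - 16) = (o - 4)*(o + 4)*(o^2 - 3*o - 4) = (o - 4)^2*(o + 4)*(o + 1)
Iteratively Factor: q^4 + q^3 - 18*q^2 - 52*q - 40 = (q + 2)*(q^3 - q^2 - 16*q - 20) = (q + 2)^2*(q^2 - 3*q - 10) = (q - 5)*(q + 2)^2*(q + 2)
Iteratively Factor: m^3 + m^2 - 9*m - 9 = (m + 3)*(m^2 - 2*m - 3) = (m - 3)*(m + 3)*(m + 1)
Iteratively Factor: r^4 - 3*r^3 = (r)*(r^3 - 3*r^2) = r^2*(r^2 - 3*r) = r^3*(r - 3)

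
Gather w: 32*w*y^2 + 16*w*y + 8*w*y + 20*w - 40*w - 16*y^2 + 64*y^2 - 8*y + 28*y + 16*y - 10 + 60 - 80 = w*(32*y^2 + 24*y - 20) + 48*y^2 + 36*y - 30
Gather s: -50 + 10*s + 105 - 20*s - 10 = 45 - 10*s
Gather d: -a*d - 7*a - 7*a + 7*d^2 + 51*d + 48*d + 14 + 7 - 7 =-14*a + 7*d^2 + d*(99 - a) + 14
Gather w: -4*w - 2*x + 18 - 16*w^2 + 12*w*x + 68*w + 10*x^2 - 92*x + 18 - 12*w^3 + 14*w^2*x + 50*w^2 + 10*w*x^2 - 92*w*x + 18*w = -12*w^3 + w^2*(14*x + 34) + w*(10*x^2 - 80*x + 82) + 10*x^2 - 94*x + 36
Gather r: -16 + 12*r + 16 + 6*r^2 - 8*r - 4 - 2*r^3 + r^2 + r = -2*r^3 + 7*r^2 + 5*r - 4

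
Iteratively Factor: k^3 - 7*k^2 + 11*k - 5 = (k - 5)*(k^2 - 2*k + 1) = (k - 5)*(k - 1)*(k - 1)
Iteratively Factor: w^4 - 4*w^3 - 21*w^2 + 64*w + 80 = (w + 1)*(w^3 - 5*w^2 - 16*w + 80) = (w - 4)*(w + 1)*(w^2 - w - 20) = (w - 4)*(w + 1)*(w + 4)*(w - 5)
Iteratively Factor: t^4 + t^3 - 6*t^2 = (t + 3)*(t^3 - 2*t^2) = t*(t + 3)*(t^2 - 2*t) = t*(t - 2)*(t + 3)*(t)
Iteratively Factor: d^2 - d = (d - 1)*(d)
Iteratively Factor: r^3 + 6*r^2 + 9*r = (r)*(r^2 + 6*r + 9) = r*(r + 3)*(r + 3)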